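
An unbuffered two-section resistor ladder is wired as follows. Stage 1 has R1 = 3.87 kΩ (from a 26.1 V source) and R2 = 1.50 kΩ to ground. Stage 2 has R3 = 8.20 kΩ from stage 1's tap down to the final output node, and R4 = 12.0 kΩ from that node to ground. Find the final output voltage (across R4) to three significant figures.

V_out ≈ 4.11 V

Stage 2 presents R3+R4 = 20.20 kΩ as a load on stage 1's tap.
Stage 1's lower leg becomes R2‖(R3+R4) = 1.396 kΩ, so V_mid = 26.1 × 1.396/5.266 = 6.920 V.
Stage 2 is itself unloaded: V_out = V_mid × R4/(R3+R4) = 6.920 × 12.0/20.20 = 4.11 V.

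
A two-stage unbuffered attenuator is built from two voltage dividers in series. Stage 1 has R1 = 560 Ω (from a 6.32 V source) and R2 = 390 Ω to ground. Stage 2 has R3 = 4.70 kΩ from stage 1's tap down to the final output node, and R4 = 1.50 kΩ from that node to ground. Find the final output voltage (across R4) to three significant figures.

V_out ≈ 0.605 V

Stage 2 presents R3+R4 = 6200 Ω as a load on stage 1's tap.
Stage 1's lower leg becomes R2‖(R3+R4) = 366.9 Ω, so V_mid = 6.32 × 366.9/926.9 = 2.502 V.
Stage 2 is itself unloaded: V_out = V_mid × R4/(R3+R4) = 2.502 × 1500/6200 = 0.605 V.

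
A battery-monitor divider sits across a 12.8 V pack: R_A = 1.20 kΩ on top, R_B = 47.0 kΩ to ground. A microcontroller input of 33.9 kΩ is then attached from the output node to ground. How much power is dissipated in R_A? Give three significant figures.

P ≈ 0.450 mW

Total resistance from the source is R_A + (R_B‖R_L) = 20.89 kΩ, so I = 12.8/20.89 kΩ = 0.6126 mA.
P = I²·R_A = (0.6126 mA)² × 1.20 kΩ = 0.450 mW.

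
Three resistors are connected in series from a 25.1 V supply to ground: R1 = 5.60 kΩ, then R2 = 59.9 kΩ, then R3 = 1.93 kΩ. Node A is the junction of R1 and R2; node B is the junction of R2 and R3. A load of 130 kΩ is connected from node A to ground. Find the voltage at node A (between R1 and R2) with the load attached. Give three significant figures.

V ≈ 22.1 V

Below node A the series string R2+R3 = 61.83 kΩ sits in parallel with the 130 kΩ load: 41.90 kΩ.
V_A = 25.1 × 41.90/(5.60 + 41.90) = 22.1 V.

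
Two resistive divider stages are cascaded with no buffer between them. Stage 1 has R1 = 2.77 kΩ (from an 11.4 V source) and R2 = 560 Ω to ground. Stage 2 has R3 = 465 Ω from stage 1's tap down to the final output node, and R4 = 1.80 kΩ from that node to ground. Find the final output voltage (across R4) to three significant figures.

V_out ≈ 1.26 V

Stage 2 presents R3+R4 = 2265 Ω as a load on stage 1's tap.
Stage 1's lower leg becomes R2‖(R3+R4) = 449.0 Ω, so V_mid = 11.4 × 449.0/3219 = 1.590 V.
Stage 2 is itself unloaded: V_out = V_mid × R4/(R3+R4) = 1.590 × 1800/2265 = 1.26 V.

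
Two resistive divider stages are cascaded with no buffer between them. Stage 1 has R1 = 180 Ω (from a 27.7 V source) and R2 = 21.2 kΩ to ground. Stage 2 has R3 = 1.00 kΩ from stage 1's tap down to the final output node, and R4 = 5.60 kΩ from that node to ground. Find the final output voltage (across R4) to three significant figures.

Stage 2 presents R3+R4 = 6600 Ω as a load on stage 1's tap.
Stage 1's lower leg becomes R2‖(R3+R4) = 5033 Ω, so V_mid = 27.7 × 5033/5213 = 26.74 V.
Stage 2 is itself unloaded: V_out = V_mid × R4/(R3+R4) = 26.74 × 5600/6600 = 22.7 V.

V_out ≈ 22.7 V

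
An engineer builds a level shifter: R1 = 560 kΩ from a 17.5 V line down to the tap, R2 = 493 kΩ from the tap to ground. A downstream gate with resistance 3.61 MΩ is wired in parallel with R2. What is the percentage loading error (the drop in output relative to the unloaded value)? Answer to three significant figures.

6.77 %

The divider's output (Thévenin) resistance is R1‖R2 = 262.2 kΩ.
Fractional drop under load = R_th/(R_th + R_L) = 262.2 / (262.2 + 3610) = 0.06771.
So the output falls by 6.77 %.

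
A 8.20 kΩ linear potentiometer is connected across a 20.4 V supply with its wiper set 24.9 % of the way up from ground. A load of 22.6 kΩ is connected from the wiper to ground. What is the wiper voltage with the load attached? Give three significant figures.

V ≈ 4.76 V

The wiper splits the pot into (1−α)R = 6.158 kΩ above and αR = 2.042 kΩ below.
Lower section ‖ load = 1.873 kΩ.
V_wiper = 20.4 × 1.873/(6.158 + 1.873) = 4.76 V.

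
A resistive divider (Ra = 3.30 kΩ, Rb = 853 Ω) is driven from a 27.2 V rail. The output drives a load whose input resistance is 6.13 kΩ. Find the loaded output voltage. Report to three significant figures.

The load sits in parallel with Rb: Rb‖R_L = (853 × 6130) / (853 + 6130) = 748.8 Ω.
V_out = 27.2 × 748.8 / (3300 + 748.8) = 27.2 × 748.8/4049 = 5.03 V.
(Unloaded it would have been 5.59 V.)

V_out ≈ 5.03 V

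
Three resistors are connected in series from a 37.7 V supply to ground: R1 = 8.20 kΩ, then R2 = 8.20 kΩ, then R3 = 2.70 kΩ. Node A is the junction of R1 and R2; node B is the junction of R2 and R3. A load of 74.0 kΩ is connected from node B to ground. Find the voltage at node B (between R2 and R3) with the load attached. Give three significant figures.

V ≈ 5.17 V

At node B, R3 is in parallel with the load: R3‖R_L = 2.605 kΩ.
Below node A the resistance is R2 + (R3‖R_L) = 10.80 kΩ, so V_A = 37.7 × 10.80/19.00 = 21.43 V.
Then V_B = V_A × (R3‖R_L)/(R2 + R3‖R_L) = 21.43 × 2.605/10.80 = 5.17 V.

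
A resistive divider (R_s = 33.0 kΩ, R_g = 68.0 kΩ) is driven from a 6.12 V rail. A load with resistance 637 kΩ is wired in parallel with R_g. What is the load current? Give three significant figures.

R_g‖R_L = 61.44 kΩ; V_out = 6.12 × 61.44/94.44 = 3.982 V.
I_L = V_out / R_L = 3.982 / 637 kΩ = 6.25 µA.

I_L ≈ 6.25 µA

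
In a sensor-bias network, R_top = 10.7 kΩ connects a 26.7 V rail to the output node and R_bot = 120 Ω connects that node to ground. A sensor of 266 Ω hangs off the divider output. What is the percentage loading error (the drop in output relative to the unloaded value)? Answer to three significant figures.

Unloaded V = 26.7 × 120/10820 = 0.2961 V.
Loaded: R_bot‖R_L = 82.69 Ω, giving V = 26.7 × 82.69/10780 = 0.2048 V.
Drop = (0.2961 − 0.2048) / 0.2961 = 30.8 %.

30.8 %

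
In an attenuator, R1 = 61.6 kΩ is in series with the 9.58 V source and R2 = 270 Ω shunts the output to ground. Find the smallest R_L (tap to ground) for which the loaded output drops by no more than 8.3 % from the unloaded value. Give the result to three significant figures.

Output resistance R_th = R1‖R2 = (61600 × 270)/61870 = 268.8 Ω.
The fractional drop is R_th/(R_th + R_L); requiring this ≤ 0.0830 gives R_L ≥ R_th(1/0.0830 − 1) = 268.8 × 11.05 = 2.97 kΩ.

R_L(min) ≈ 2.97 kΩ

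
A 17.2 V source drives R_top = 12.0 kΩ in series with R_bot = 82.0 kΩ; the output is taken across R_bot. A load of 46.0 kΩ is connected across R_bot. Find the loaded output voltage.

V_out ≈ 12.2 V

The load sits in parallel with R_bot: R_bot‖R_L = (82.0 × 46.0) / (82.0 + 46.0) = 29.47 kΩ.
V_out = 17.2 × 29.47 / (12.0 + 29.47) = 17.2 × 29.47/41.47 = 12.2 V.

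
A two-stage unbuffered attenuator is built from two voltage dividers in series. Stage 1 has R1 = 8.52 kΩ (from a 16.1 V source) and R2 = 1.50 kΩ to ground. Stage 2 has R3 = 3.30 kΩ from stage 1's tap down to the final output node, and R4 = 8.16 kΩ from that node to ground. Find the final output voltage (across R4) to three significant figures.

Stage 2 presents R3+R4 = 11.46 kΩ as a load on stage 1's tap.
Stage 1's lower leg becomes R2‖(R3+R4) = 1.326 kΩ, so V_mid = 16.1 × 1.326/9.846 = 2.169 V.
Stage 2 is itself unloaded: V_out = V_mid × R4/(R3+R4) = 2.169 × 8.16/11.46 = 1.54 V.

V_out ≈ 1.54 V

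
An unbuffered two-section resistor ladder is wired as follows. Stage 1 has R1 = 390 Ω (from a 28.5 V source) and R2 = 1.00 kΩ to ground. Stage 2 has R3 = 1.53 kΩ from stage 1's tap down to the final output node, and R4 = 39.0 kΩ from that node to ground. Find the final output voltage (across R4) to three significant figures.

V_out ≈ 19.6 V

Stage 2 presents R3+R4 = 40530 Ω as a load on stage 1's tap.
Stage 1's lower leg becomes R2‖(R3+R4) = 975.9 Ω, so V_mid = 28.5 × 975.9/1366 = 20.36 V.
Stage 2 is itself unloaded: V_out = V_mid × R4/(R3+R4) = 20.36 × 39000/40530 = 19.6 V.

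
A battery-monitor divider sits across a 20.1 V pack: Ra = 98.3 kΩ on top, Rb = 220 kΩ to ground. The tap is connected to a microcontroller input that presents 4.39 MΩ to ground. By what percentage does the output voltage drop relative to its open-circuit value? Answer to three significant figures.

The divider's output (Thévenin) resistance is Ra‖Rb = 67.94 kΩ.
Fractional drop under load = R_th/(R_th + R_L) = 67.94 / (67.94 + 4390) = 0.01524.
So the output falls by 1.52 %.

1.52 %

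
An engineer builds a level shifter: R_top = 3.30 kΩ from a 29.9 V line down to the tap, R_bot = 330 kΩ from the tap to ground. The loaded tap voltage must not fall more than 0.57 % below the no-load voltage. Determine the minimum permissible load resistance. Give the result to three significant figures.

R_L(min) ≈ 570 kΩ

Output resistance R_th = R_top‖R_bot = (3.30 × 330)/333.3 = 3.267 kΩ.
The fractional drop is R_th/(R_th + R_L); requiring this ≤ 0.00570 gives R_L ≥ R_th(1/0.00570 − 1) = 3.267 × 174.4 = 570 kΩ.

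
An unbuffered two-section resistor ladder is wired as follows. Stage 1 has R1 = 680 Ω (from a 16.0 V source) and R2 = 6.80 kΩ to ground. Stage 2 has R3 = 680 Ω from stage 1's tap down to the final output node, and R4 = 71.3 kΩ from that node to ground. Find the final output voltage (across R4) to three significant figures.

V_out ≈ 14.3 V

Stage 2 presents R3+R4 = 71980 Ω as a load on stage 1's tap.
Stage 1's lower leg becomes R2‖(R3+R4) = 6213 Ω, so V_mid = 16.0 × 6213/6893 = 14.42 V.
Stage 2 is itself unloaded: V_out = V_mid × R4/(R3+R4) = 14.42 × 71300/71980 = 14.3 V.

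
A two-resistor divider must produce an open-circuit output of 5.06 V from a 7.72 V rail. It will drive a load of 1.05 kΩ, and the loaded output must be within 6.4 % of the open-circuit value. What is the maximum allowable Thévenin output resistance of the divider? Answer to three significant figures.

R_th ≤ 71.8 Ω

Loading drop = R_th/(R_th + R_L) ≤ 0.0640, so R_th ≤ R_L · ε/(1−ε) = 1.05 kΩ × 0.0640/0.9360 = 71.8 Ω.
(Any R1, R2 with R2/(R1+R2) = 0.655 and R1‖R2 ≤ 71.8 Ω will meet the spec.)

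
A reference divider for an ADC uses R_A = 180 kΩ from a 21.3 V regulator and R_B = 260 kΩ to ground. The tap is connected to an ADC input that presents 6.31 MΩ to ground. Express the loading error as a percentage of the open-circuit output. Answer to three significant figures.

1.66 %

The divider's output (Thévenin) resistance is R_A‖R_B = 106.4 kΩ.
Fractional drop under load = R_th/(R_th + R_L) = 106.4 / (106.4 + 6310) = 0.01658.
So the output falls by 1.66 %.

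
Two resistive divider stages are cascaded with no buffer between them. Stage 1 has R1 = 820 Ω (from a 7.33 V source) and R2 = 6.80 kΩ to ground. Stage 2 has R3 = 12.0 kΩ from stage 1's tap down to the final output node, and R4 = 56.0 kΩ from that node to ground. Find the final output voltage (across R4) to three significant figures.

Stage 2 presents R3+R4 = 68000 Ω as a load on stage 1's tap.
Stage 1's lower leg becomes R2‖(R3+R4) = 6182 Ω, so V_mid = 7.33 × 6182/7002 = 6.472 V.
Stage 2 is itself unloaded: V_out = V_mid × R4/(R3+R4) = 6.472 × 56000/68000 = 5.33 V.

V_out ≈ 5.33 V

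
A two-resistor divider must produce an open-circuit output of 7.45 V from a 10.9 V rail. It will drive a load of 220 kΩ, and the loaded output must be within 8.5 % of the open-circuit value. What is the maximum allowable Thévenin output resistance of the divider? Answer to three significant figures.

R_th ≤ 20.4 kΩ

Loading drop = R_th/(R_th + R_L) ≤ 0.0850, so R_th ≤ R_L · ε/(1−ε) = 220 kΩ × 0.0850/0.9150 = 20.4 kΩ.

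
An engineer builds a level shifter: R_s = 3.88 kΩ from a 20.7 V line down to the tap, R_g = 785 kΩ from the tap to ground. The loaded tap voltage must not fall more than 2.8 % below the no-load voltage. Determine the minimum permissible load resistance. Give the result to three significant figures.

R_L(min) ≈ 134 kΩ

Output resistance R_th = R_s‖R_g = (3.88 × 785)/788.9 = 3.861 kΩ.
The fractional drop is R_th/(R_th + R_L); requiring this ≤ 0.0280 gives R_L ≥ R_th(1/0.0280 − 1) = 3.861 × 34.71 = 134 kΩ.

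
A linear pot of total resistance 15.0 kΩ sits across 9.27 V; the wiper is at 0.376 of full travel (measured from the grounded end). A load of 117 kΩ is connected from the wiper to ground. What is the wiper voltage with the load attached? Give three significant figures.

The wiper splits the pot into (1−α)R = 9.360 kΩ above and αR = 5.640 kΩ below.
Lower section ‖ load = 5.381 kΩ.
V_wiper = 9.27 × 5.381/(9.360 + 5.381) = 3.38 V.

V ≈ 3.38 V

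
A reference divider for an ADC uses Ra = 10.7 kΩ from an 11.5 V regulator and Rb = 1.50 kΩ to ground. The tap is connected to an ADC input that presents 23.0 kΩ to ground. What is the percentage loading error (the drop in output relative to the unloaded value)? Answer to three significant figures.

The divider's output (Thévenin) resistance is Ra‖Rb = 1.316 kΩ.
Fractional drop under load = R_th/(R_th + R_L) = 1.316 / (1.316 + 23.0) = 0.05410.
So the output falls by 5.41 %.

5.41 %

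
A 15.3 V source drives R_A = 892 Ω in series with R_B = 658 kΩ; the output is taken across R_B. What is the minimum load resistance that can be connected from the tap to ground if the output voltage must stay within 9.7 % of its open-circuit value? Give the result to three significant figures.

R_L(min) ≈ 8.29 kΩ

Output resistance R_th = R_A‖R_B = (892 × 658000)/658900 = 890.8 Ω.
The fractional drop is R_th/(R_th + R_L); requiring this ≤ 0.0970 gives R_L ≥ R_th(1/0.0970 − 1) = 890.8 × 9.309 = 8.29 kΩ.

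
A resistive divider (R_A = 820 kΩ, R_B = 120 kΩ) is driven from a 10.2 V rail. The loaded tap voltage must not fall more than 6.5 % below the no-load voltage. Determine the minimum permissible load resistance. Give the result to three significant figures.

Output resistance R_th = R_A‖R_B = (820 × 120)/940.0 = 104.7 kΩ.
The fractional drop is R_th/(R_th + R_L); requiring this ≤ 0.0650 gives R_L ≥ R_th(1/0.0650 − 1) = 104.7 × 14.38 = 1.51 MΩ.

R_L(min) ≈ 1.51 MΩ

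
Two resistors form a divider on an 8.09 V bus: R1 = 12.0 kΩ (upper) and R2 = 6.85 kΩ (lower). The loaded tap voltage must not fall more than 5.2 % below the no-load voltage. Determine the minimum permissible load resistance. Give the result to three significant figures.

R_L(min) ≈ 79.5 kΩ

Output resistance R_th = R1‖R2 = (12.0 × 6.85)/18.85 = 4.361 kΩ.
The fractional drop is R_th/(R_th + R_L); requiring this ≤ 0.0520 gives R_L ≥ R_th(1/0.0520 − 1) = 4.361 × 18.23 = 79.5 kΩ.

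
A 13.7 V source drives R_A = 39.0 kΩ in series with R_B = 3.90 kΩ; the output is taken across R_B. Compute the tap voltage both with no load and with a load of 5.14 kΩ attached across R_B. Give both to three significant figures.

Unloaded: 1.25 V; loaded: 0.737 V

Open-circuit: V = 13.7 × 3.90/(39.0 + 3.90) = 1.25 V.
With the load, R_B becomes R_B‖R_L = 2.217 kΩ, so V = 13.7 × 2.217/41.22 = 0.737 V.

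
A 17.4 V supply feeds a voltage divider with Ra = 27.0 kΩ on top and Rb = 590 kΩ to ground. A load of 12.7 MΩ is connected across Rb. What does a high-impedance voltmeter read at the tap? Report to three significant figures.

V_out ≈ 16.6 V

The load sits in parallel with Rb: Rb‖R_L = (590 × 12700) / (590 + 12700) = 563.8 kΩ.
V_out = 17.4 × 563.8 / (27.0 + 563.8) = 17.4 × 563.8/590.8 = 16.6 V.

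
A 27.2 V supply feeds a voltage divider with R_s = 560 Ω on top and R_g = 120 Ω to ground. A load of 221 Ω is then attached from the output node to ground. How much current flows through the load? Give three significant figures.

R_g‖R_L = 77.77 Ω; V_out = 27.2 × 77.77/637.8 = 3.317 V.
I_L = V_out / R_L = 3.317 / 221 Ω = 15.0 mA.

I_L ≈ 15.0 mA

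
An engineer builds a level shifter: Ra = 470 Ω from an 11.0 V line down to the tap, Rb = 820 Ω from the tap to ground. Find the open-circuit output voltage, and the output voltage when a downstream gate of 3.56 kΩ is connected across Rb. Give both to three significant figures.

Open-circuit: V = 11.0 × 820/(470 + 820) = 6.99 V.
With the load, Rb becomes Rb‖R_L = 666.5 Ω, so V = 11.0 × 666.5/1136 = 6.45 V.

Unloaded: 6.99 V; loaded: 6.45 V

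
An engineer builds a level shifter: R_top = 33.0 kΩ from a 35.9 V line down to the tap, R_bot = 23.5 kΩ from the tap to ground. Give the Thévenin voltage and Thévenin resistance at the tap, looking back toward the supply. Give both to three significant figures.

V_th = 14.9 V, R_th = 13.7 kΩ

V_th is the open-circuit tap voltage: 35.9 × 23.5/(33.0 + 23.5) = 14.9 V.
With the supply zeroed, R_top and R_bot appear in parallel from the tap: R_th = R_top‖R_bot = (33.0 × 23.5)/56.50 = 13.7 kΩ.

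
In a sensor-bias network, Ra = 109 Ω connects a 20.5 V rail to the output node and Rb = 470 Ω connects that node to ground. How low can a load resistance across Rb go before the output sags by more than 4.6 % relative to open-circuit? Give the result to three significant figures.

R_L(min) ≈ 1.84 kΩ

Output resistance R_th = Ra‖Rb = (109 × 470)/579.0 = 88.48 Ω.
The fractional drop is R_th/(R_th + R_L); requiring this ≤ 0.0460 gives R_L ≥ R_th(1/0.0460 − 1) = 88.48 × 20.74 = 1.84 kΩ.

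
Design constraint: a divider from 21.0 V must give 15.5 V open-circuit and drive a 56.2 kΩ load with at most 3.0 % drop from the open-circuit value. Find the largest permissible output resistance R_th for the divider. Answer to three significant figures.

R_th ≤ 1.74 kΩ

Loading drop = R_th/(R_th + R_L) ≤ 0.0300, so R_th ≤ R_L · ε/(1−ε) = 56.2 kΩ × 0.0300/0.9700 = 1.74 kΩ.
(Any R1, R2 with R2/(R1+R2) = 0.738 and R1‖R2 ≤ 1.74 kΩ will meet the spec.)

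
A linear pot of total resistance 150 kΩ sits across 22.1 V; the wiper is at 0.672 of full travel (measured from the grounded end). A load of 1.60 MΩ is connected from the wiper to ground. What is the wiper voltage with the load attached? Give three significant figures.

The wiper splits the pot into (1−α)R = 49.20 kΩ above and αR = 100.8 kΩ below.
Lower section ‖ load = 94.83 kΩ.
V_wiper = 22.1 × 94.83/(49.20 + 94.83) = 14.6 V.

V ≈ 14.6 V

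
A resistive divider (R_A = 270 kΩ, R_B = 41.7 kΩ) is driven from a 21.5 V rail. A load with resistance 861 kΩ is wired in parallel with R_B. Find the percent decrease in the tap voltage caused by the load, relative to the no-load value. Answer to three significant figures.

The divider's output (Thévenin) resistance is R_A‖R_B = 36.12 kΩ.
Fractional drop under load = R_th/(R_th + R_L) = 36.12 / (36.12 + 861) = 0.04026.
So the output falls by 4.03 %.

4.03 %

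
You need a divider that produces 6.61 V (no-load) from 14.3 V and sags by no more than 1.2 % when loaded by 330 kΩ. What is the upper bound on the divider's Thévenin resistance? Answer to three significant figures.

R_th ≤ 4.01 kΩ

Loading drop = R_th/(R_th + R_L) ≤ 0.0120, so R_th ≤ R_L · ε/(1−ε) = 330 kΩ × 0.0120/0.9880 = 4.01 kΩ.
(Any R1, R2 with R2/(R1+R2) = 0.462 and R1‖R2 ≤ 4.01 kΩ will meet the spec.)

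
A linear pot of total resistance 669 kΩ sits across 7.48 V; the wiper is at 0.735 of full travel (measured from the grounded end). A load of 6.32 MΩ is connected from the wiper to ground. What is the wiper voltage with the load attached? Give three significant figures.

The wiper splits the pot into (1−α)R = 177.3 kΩ above and αR = 491.7 kΩ below.
Lower section ‖ load = 456.2 kΩ.
V_wiper = 7.48 × 456.2/(177.3 + 456.2) = 5.39 V.

V ≈ 5.39 V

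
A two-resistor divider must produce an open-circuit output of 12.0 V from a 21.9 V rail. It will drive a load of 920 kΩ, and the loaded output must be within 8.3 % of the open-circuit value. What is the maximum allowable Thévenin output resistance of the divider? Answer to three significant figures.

Loading drop = R_th/(R_th + R_L) ≤ 0.0830, so R_th ≤ R_L · ε/(1−ε) = 920 kΩ × 0.0830/0.9170 = 83.3 kΩ.

R_th ≤ 83.3 kΩ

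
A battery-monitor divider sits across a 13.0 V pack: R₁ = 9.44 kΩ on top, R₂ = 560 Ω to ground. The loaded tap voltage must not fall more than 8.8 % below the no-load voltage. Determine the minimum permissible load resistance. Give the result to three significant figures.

Output resistance R_th = R₁‖R₂ = (9440 × 560)/10000 = 528.6 Ω.
The fractional drop is R_th/(R_th + R_L); requiring this ≤ 0.0880 gives R_L ≥ R_th(1/0.0880 − 1) = 528.6 × 10.36 = 5.48 kΩ.

R_L(min) ≈ 5.48 kΩ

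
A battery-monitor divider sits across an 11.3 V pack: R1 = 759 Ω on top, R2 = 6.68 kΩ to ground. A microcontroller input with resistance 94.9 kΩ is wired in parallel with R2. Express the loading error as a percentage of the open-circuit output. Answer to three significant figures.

0.713 %

The divider's output (Thévenin) resistance is R1‖R2 = 681.6 Ω.
Fractional drop under load = R_th/(R_th + R_L) = 681.6 / (681.6 + 94900) = 0.007131.
So the output falls by 0.713 %.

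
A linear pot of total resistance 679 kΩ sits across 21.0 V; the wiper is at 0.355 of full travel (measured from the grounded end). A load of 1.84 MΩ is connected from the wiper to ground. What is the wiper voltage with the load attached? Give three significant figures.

The wiper splits the pot into (1−α)R = 438.0 kΩ above and αR = 241.0 kΩ below.
Lower section ‖ load = 213.1 kΩ.
V_wiper = 21.0 × 213.1/(438.0 + 213.1) = 6.87 V.

V ≈ 6.87 V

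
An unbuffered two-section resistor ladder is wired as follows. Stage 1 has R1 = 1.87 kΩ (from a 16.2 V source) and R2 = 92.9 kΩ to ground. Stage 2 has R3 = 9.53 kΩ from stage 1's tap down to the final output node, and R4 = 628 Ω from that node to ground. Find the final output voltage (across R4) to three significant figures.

Stage 2 presents R3+R4 = 10160 Ω as a load on stage 1's tap.
Stage 1's lower leg becomes R2‖(R3+R4) = 9157 Ω, so V_mid = 16.2 × 9157/11030 = 13.45 V.
Stage 2 is itself unloaded: V_out = V_mid × R4/(R3+R4) = 13.45 × 628/10160 = 0.832 V.

V_out ≈ 0.832 V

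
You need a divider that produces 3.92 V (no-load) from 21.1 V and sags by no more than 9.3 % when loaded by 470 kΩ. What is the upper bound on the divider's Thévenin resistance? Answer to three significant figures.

R_th ≤ 48.2 kΩ

Loading drop = R_th/(R_th + R_L) ≤ 0.0930, so R_th ≤ R_L · ε/(1−ε) = 470 kΩ × 0.0930/0.9070 = 48.2 kΩ.
(Any R1, R2 with R2/(R1+R2) = 0.186 and R1‖R2 ≤ 48.2 kΩ will meet the spec.)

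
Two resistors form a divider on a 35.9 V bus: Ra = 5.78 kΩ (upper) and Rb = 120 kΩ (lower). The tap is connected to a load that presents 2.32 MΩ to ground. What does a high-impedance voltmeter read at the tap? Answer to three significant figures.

The load sits in parallel with Rb: Rb‖R_L = (120 × 2320) / (120 + 2320) = 114.1 kΩ.
V_out = 35.9 × 114.1 / (5.78 + 114.1) = 35.9 × 114.1/119.9 = 34.2 V.
(Unloaded it would have been 34.3 V.)

V_out ≈ 34.2 V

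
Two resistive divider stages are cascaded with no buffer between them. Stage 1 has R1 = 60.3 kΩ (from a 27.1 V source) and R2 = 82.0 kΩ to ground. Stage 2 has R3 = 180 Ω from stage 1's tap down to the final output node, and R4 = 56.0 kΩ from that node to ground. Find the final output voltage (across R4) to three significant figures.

Stage 2 presents R3+R4 = 56180 Ω as a load on stage 1's tap.
Stage 1's lower leg becomes R2‖(R3+R4) = 33340 Ω, so V_mid = 27.1 × 33340/93640 = 9.649 V.
Stage 2 is itself unloaded: V_out = V_mid × R4/(R3+R4) = 9.649 × 56000/56180 = 9.62 V.

V_out ≈ 9.62 V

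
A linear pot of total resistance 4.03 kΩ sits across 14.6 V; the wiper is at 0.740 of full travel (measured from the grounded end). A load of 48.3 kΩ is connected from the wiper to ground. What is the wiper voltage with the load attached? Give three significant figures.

V ≈ 10.6 V

The wiper splits the pot into (1−α)R = 1.048 kΩ above and αR = 2.982 kΩ below.
Lower section ‖ load = 2.809 kΩ.
V_wiper = 14.6 × 2.809/(1.048 + 2.809) = 10.6 V.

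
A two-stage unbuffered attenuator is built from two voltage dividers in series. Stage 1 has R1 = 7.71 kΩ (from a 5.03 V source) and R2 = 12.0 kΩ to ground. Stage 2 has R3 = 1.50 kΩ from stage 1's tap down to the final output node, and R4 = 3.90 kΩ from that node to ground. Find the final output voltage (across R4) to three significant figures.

Stage 2 presents R3+R4 = 5.400 kΩ as a load on stage 1's tap.
Stage 1's lower leg becomes R2‖(R3+R4) = 3.724 kΩ, so V_mid = 5.03 × 3.724/11.43 = 1.638 V.
Stage 2 is itself unloaded: V_out = V_mid × R4/(R3+R4) = 1.638 × 3.90/5.400 = 1.18 V.

V_out ≈ 1.18 V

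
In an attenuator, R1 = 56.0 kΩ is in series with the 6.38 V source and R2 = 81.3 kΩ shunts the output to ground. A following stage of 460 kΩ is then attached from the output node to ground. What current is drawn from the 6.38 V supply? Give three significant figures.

R2‖R_L = 69.09 kΩ, so the source sees R1 + R2‖R_L = 125.1 kΩ.
I = 6.38 V / 125.1 kΩ = 0.0510 mA.

I ≈ 0.0510 mA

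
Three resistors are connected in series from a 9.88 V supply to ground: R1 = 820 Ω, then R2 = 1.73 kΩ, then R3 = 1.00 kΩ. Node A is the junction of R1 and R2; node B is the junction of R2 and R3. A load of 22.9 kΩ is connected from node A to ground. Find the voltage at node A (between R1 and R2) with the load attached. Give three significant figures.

Below node A the series string R2+R3 = 2730 Ω sits in parallel with the 22900 Ω load: 2439 Ω.
V_A = 9.88 × 2439/(820 + 2439) = 7.39 V.

V ≈ 7.39 V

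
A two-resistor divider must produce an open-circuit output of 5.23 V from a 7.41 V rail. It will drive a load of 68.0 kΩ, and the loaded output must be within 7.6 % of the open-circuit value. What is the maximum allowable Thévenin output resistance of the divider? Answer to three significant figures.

R_th ≤ 5.59 kΩ

Loading drop = R_th/(R_th + R_L) ≤ 0.0760, so R_th ≤ R_L · ε/(1−ε) = 68.0 kΩ × 0.0760/0.9240 = 5.59 kΩ.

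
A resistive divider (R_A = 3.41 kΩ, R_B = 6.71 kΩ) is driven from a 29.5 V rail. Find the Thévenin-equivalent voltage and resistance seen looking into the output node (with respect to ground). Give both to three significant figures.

V_th = 19.6 V, R_th = 2.26 kΩ

V_th is the open-circuit tap voltage: 29.5 × 6.71/(3.41 + 6.71) = 19.6 V.
With the supply zeroed, R_A and R_B appear in parallel from the tap: R_th = R_A‖R_B = (3.41 × 6.71)/10.12 = 2.26 kΩ.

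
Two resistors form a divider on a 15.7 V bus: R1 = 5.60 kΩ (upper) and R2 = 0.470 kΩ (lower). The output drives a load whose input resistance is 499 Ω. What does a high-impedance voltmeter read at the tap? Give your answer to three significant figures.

V_out ≈ 0.650 V

The load sits in parallel with R2: R2‖R_L = (470 × 499) / (470 + 499) = 242.0 Ω.
V_out = 15.7 × 242.0 / (5600 + 242.0) = 15.7 × 242.0/5842 = 0.650 V.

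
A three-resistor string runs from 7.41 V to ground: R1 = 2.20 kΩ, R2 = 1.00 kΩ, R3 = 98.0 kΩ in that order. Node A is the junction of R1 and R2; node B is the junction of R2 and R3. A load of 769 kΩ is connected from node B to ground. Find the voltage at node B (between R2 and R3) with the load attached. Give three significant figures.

V ≈ 7.15 V

At node B, R3 is in parallel with the load: R3‖R_L = 86.92 kΩ.
Below node A the resistance is R2 + (R3‖R_L) = 87.92 kΩ, so V_A = 7.41 × 87.92/90.12 = 7.229 V.
Then V_B = V_A × (R3‖R_L)/(R2 + R3‖R_L) = 7.229 × 86.92/87.92 = 7.15 V.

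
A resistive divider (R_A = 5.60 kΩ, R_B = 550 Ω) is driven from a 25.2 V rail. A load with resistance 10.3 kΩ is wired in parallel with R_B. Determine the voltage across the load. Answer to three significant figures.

V_out ≈ 2.15 V

The load sits in parallel with R_B: R_B‖R_L = (550 × 10300) / (550 + 10300) = 522.1 Ω.
V_out = 25.2 × 522.1 / (5600 + 522.1) = 25.2 × 522.1/6122 = 2.15 V.
(Unloaded it would have been 2.25 V.)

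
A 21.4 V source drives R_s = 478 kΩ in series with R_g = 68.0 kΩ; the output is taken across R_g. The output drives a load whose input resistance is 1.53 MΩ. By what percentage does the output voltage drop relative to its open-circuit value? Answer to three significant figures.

The divider's output (Thévenin) resistance is R_s‖R_g = 59.53 kΩ.
Fractional drop under load = R_th/(R_th + R_L) = 59.53 / (59.53 + 1530) = 0.03745.
So the output falls by 3.75 %.

3.75 %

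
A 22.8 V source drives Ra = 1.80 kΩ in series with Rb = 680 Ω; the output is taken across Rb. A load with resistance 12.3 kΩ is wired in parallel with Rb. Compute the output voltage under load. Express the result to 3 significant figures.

The load sits in parallel with Rb: Rb‖R_L = (680 × 12300) / (680 + 12300) = 644.4 Ω.
V_out = 22.8 × 644.4 / (1800 + 644.4) = 22.8 × 644.4/2444 = 6.01 V.

V_out ≈ 6.01 V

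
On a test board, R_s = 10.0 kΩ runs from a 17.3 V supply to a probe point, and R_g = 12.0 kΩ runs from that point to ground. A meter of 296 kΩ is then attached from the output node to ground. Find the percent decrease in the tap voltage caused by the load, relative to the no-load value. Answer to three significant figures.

1.81 %

The divider's output (Thévenin) resistance is R_s‖R_g = 5.455 kΩ.
Fractional drop under load = R_th/(R_th + R_L) = 5.455 / (5.455 + 296) = 0.01809.
So the output falls by 1.81 %.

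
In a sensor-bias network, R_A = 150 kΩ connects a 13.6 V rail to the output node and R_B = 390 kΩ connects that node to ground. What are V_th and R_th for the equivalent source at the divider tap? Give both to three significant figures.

V_th is the open-circuit tap voltage: 13.6 × 390/(150 + 390) = 9.82 V.
With the supply zeroed, R_A and R_B appear in parallel from the tap: R_th = R_A‖R_B = (150 × 390)/540.0 = 108 kΩ.

V_th = 9.82 V, R_th = 108 kΩ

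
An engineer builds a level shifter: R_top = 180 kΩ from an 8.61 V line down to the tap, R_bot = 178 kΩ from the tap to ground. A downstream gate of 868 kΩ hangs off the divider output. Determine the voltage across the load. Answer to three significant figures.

The load sits in parallel with R_bot: R_bot‖R_L = (178 × 868) / (178 + 868) = 147.7 kΩ.
V_out = 8.61 × 147.7 / (180 + 147.7) = 8.61 × 147.7/327.7 = 3.88 V.

V_out ≈ 3.88 V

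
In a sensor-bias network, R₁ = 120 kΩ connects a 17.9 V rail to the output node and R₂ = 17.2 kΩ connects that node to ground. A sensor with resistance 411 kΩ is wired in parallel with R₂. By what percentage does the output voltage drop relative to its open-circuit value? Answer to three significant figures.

3.53 %

The divider's output (Thévenin) resistance is R₁‖R₂ = 15.04 kΩ.
Fractional drop under load = R_th/(R_th + R_L) = 15.04 / (15.04 + 411) = 0.03531.
So the output falls by 3.53 %.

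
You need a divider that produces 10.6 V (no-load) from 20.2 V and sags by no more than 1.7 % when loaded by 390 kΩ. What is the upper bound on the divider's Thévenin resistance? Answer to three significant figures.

Loading drop = R_th/(R_th + R_L) ≤ 0.0170, so R_th ≤ R_L · ε/(1−ε) = 390 kΩ × 0.0170/0.9830 = 6.74 kΩ.

R_th ≤ 6.74 kΩ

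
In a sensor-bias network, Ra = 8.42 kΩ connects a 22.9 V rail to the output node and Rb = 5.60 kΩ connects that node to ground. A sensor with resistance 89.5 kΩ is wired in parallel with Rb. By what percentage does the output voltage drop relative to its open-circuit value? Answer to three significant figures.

The divider's output (Thévenin) resistance is Ra‖Rb = 3.363 kΩ.
Fractional drop under load = R_th/(R_th + R_L) = 3.363 / (3.363 + 89.5) = 0.03622.
So the output falls by 3.62 %.

3.62 %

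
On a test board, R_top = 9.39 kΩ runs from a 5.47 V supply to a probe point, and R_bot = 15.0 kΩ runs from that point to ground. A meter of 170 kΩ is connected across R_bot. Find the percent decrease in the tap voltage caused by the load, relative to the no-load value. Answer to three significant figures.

3.29 %

The divider's output (Thévenin) resistance is R_top‖R_bot = 5.775 kΩ.
Fractional drop under load = R_th/(R_th + R_L) = 5.775 / (5.775 + 170) = 0.03285.
So the output falls by 3.29 %.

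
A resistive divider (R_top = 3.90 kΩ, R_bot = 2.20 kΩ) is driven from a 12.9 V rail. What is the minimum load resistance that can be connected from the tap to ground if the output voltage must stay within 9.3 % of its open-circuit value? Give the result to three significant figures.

R_L(min) ≈ 13.7 kΩ

Output resistance R_th = R_top‖R_bot = (3.90 × 2.20)/6.100 = 1.407 kΩ.
The fractional drop is R_th/(R_th + R_L); requiring this ≤ 0.0930 gives R_L ≥ R_th(1/0.0930 − 1) = 1.407 × 9.753 = 13.7 kΩ.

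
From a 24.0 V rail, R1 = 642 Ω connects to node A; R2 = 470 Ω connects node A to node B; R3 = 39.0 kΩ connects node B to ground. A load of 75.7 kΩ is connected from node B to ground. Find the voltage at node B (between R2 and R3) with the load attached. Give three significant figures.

At node B, R3 is in parallel with the load: R3‖R_L = 25740 Ω.
Below node A the resistance is R2 + (R3‖R_L) = 26210 Ω, so V_A = 24.0 × 26210/26850 = 23.43 V.
Then V_B = V_A × (R3‖R_L)/(R2 + R3‖R_L) = 23.43 × 25740/26210 = 23.0 V.

V ≈ 23.0 V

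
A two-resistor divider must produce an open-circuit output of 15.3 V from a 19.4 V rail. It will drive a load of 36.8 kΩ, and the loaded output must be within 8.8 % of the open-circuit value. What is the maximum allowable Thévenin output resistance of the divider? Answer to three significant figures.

Loading drop = R_th/(R_th + R_L) ≤ 0.0880, so R_th ≤ R_L · ε/(1−ε) = 36.8 kΩ × 0.0880/0.9120 = 3.55 kΩ.

R_th ≤ 3.55 kΩ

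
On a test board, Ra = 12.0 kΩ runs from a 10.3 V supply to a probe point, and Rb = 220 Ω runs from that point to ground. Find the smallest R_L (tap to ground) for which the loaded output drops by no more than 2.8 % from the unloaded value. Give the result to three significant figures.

Output resistance R_th = Ra‖Rb = (12000 × 220)/12220 = 216.0 Ω.
The fractional drop is R_th/(R_th + R_L); requiring this ≤ 0.0280 gives R_L ≥ R_th(1/0.0280 − 1) = 216.0 × 34.71 = 7.50 kΩ.

R_L(min) ≈ 7.50 kΩ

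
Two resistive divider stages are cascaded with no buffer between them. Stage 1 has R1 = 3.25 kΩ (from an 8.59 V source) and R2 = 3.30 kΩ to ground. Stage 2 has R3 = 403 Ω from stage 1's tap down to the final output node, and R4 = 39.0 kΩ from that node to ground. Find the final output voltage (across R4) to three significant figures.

V_out ≈ 4.11 V

Stage 2 presents R3+R4 = 39400 Ω as a load on stage 1's tap.
Stage 1's lower leg becomes R2‖(R3+R4) = 3045 Ω, so V_mid = 8.59 × 3045/6295 = 4.155 V.
Stage 2 is itself unloaded: V_out = V_mid × R4/(R3+R4) = 4.155 × 39000/39400 = 4.11 V.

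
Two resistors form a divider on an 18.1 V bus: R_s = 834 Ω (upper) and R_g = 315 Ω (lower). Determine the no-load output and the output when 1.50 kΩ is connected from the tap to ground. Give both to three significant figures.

Open-circuit: V = 18.1 × 315/(834 + 315) = 4.96 V.
With the load, R_g becomes R_g‖R_L = 260.3 Ω, so V = 18.1 × 260.3/1094 = 4.31 V.

Unloaded: 4.96 V; loaded: 4.31 V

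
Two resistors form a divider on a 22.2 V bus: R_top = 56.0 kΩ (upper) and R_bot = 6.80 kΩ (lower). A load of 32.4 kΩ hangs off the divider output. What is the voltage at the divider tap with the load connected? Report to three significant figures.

The load sits in parallel with R_bot: R_bot‖R_L = (6.80 × 32.4) / (6.80 + 32.4) = 5.620 kΩ.
V_out = 22.2 × 5.620 / (56.0 + 5.620) = 22.2 × 5.620/61.62 = 2.02 V.

V_out ≈ 2.02 V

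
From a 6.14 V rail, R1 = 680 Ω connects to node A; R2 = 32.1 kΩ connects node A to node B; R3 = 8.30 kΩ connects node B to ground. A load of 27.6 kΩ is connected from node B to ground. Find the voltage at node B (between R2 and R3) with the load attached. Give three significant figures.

V ≈ 1.00 V

At node B, R3 is in parallel with the load: R3‖R_L = 6381 Ω.
Below node A the resistance is R2 + (R3‖R_L) = 38480 Ω, so V_A = 6.14 × 38480/39160 = 6.033 V.
Then V_B = V_A × (R3‖R_L)/(R2 + R3‖R_L) = 6.033 × 6381/38480 = 1.00 V.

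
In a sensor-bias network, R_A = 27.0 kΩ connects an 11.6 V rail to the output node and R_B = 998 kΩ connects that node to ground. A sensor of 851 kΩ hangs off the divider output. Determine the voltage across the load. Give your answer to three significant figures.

V_out ≈ 11.0 V

The load sits in parallel with R_B: R_B‖R_L = (998 × 851) / (998 + 851) = 459.3 kΩ.
V_out = 11.6 × 459.3 / (27.0 + 459.3) = 11.6 × 459.3/486.3 = 11.0 V.
(Unloaded it would have been 11.3 V.)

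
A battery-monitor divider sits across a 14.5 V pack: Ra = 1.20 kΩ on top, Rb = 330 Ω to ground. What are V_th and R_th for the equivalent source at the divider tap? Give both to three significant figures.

V_th is the open-circuit tap voltage: 14.5 × 330/(1200 + 330) = 3.13 V.
With the supply zeroed, Ra and Rb appear in parallel from the tap: R_th = Ra‖Rb = (1200 × 330)/1530 = 259 Ω.

V_th = 3.13 V, R_th = 259 Ω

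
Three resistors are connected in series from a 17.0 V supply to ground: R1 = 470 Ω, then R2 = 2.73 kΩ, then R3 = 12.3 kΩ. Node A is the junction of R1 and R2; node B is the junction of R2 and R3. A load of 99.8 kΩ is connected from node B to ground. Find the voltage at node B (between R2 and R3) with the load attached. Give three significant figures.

At node B, R3 is in parallel with the load: R3‖R_L = 10950 Ω.
Below node A the resistance is R2 + (R3‖R_L) = 13680 Ω, so V_A = 17.0 × 13680/14150 = 16.44 V.
Then V_B = V_A × (R3‖R_L)/(R2 + R3‖R_L) = 16.44 × 10950/13680 = 13.2 V.

V ≈ 13.2 V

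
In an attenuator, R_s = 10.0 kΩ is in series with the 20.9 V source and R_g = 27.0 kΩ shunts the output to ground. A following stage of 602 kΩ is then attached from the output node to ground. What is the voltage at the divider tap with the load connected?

V_out ≈ 15.1 V

The load sits in parallel with R_g: R_g‖R_L = (27.0 × 602) / (27.0 + 602) = 25.84 kΩ.
V_out = 20.9 × 25.84 / (10.0 + 25.84) = 20.9 × 25.84/35.84 = 15.1 V.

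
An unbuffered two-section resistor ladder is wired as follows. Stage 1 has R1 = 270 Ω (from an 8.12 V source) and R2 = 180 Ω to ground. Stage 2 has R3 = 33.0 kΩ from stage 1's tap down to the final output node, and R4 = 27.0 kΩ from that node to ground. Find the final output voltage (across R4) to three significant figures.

Stage 2 presents R3+R4 = 60000 Ω as a load on stage 1's tap.
Stage 1's lower leg becomes R2‖(R3+R4) = 179.5 Ω, so V_mid = 8.12 × 179.5/449.5 = 3.242 V.
Stage 2 is itself unloaded: V_out = V_mid × R4/(R3+R4) = 3.242 × 27000/60000 = 1.46 V.

V_out ≈ 1.46 V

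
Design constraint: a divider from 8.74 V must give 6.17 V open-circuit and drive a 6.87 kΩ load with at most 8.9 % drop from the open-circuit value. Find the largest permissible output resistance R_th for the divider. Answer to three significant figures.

R_th ≤ 671 Ω

Loading drop = R_th/(R_th + R_L) ≤ 0.0890, so R_th ≤ R_L · ε/(1−ε) = 6.87 kΩ × 0.0890/0.9110 = 671 Ω.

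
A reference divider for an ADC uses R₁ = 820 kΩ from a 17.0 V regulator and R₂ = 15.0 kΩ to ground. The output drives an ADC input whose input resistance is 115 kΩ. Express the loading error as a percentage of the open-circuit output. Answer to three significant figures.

The divider's output (Thévenin) resistance is R₁‖R₂ = 14.73 kΩ.
Fractional drop under load = R_th/(R_th + R_L) = 14.73 / (14.73 + 115) = 0.1135.
So the output falls by 11.4 %.

11.4 %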